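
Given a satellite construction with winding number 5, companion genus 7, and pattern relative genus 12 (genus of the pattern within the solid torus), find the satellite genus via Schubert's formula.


Schubert: g(satellite) = g_rel(pattern) + |winding| * g(companion),
where g_rel(pattern) is the genus of the pattern relative to the solid torus.
= 12 + 5 * 7
= 12 + 35 = 47

47


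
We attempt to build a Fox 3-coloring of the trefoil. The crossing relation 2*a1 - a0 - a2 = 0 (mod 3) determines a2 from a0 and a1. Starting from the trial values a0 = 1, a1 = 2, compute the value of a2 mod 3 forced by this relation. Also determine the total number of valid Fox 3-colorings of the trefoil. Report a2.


Step 1: Apply the given crossing relation 2*a1 - a0 - a2 = 0 (mod 3).
  a2 = 2*a1 - a0 mod 3
  a2 = 2*2 - 1 mod 3
  a2 = 4 - 1 mod 3
  a2 = 3 mod 3 = 0
Step 2: The trefoil has determinant 3.
  Number of Fox p-colorings (p prime) is p^2 if p = 3, else p.
  Since p = 3 divides det = 3, the trefoil is 3-colorable.
  (Indeed for p = 3 any choice of a0, a1 extends to a valid coloring; the trial (a0, a1, a2) = (1, 2, 0) satisfies all three crossing relations.)
  Total colorings = 3^2 = 9
Step 3: a2 = 0, total Fox 3-colorings = 9

0


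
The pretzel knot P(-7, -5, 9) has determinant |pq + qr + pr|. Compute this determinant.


Step 1: Compute pq + qr + pr.
pq = (-7)*(-5) = 35
qr = (-5)*9 = -45
pr = (-7)*9 = -63
pq + qr + pr = 35 + (-45) + (-63) = -73
Step 2: Take absolute value.
det(P(-7,-5,9)) = |-73| = 73

73


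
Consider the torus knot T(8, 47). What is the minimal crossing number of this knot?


For a torus knot T(p, q) with gcd(p,q)=1,
the crossing number is min(p*(q-1), q*(p-1)).
p*(q-1) = 8*46 = 368
q*(p-1) = 47*7 = 329
min(368, 329) = 329

329


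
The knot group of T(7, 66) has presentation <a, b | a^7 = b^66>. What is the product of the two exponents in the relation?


The relation is a^7 = b^66.
Product of exponents = 7 * 66
= 462

462


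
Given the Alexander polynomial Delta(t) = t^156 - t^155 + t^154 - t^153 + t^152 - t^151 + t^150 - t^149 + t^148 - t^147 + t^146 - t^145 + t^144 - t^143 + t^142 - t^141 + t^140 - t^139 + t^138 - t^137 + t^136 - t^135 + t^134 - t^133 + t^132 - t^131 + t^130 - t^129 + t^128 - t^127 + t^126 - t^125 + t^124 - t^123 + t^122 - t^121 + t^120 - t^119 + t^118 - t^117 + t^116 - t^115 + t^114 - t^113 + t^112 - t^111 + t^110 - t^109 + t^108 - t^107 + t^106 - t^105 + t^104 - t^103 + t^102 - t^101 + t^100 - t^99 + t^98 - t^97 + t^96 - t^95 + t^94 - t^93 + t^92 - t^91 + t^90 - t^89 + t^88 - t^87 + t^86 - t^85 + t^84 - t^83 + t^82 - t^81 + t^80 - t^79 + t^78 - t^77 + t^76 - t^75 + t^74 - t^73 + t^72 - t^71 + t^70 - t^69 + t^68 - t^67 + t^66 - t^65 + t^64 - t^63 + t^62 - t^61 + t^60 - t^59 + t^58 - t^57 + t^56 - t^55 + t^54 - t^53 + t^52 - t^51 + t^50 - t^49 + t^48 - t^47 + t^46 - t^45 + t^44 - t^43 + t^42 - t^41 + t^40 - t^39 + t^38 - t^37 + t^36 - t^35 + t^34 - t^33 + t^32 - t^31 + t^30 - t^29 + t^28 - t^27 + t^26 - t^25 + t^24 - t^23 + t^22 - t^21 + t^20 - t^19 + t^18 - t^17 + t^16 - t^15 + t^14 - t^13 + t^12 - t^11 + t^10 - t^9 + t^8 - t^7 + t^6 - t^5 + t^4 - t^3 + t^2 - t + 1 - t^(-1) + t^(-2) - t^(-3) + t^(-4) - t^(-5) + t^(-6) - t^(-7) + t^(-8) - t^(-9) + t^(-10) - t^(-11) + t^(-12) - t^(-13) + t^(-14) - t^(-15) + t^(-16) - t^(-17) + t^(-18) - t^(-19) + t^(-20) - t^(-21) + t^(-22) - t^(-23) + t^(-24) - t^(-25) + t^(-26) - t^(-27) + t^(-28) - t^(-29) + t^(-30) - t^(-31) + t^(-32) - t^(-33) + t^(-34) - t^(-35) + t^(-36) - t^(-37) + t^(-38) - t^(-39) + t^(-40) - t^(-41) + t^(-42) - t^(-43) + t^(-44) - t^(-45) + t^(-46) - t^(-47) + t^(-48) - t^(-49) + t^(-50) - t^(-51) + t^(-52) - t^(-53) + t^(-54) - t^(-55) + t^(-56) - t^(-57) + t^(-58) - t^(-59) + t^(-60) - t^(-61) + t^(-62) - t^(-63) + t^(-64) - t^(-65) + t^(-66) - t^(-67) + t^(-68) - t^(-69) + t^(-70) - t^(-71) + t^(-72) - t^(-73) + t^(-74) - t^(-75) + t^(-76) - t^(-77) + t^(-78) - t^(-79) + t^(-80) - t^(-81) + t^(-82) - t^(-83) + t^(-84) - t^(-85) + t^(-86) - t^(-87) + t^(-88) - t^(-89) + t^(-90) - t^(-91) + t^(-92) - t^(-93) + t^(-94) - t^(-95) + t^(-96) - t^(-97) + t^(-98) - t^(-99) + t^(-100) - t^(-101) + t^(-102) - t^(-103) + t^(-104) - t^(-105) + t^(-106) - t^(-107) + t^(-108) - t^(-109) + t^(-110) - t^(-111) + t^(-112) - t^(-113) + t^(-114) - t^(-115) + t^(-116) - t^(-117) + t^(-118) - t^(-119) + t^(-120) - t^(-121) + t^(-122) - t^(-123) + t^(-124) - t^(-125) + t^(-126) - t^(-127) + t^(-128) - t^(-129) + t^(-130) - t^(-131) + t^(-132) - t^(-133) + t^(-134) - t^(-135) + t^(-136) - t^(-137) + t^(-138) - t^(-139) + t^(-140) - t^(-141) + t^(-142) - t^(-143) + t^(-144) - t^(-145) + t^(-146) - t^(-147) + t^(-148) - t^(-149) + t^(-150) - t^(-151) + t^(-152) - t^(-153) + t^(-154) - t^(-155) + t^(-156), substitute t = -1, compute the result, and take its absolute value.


Step 1: The polynomial has 313 terms with alternating signs, exponents from 156 down to -156.
Step 2: Substitute t = -1. The i-th term has coefficient (-1)^i and exponent (m-i),
  so its value is (-1)^i * (-1)^(m-i) = (-1)^m = 1 for every i.
Step 3: All 313 terms equal 1, so Delta(-1) = 313 * (1) = 313
Step 4: |Delta(-1)| = 313

313


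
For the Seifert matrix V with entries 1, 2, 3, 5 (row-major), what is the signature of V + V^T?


Step 1: V + V^T = [[2, 5], [5, 10]]
Step 2: trace = 12, det = -5
Step 3: Discriminant = 12^2 - 4*(-5) = 164
Step 4: Eigenvalues: 12.4031, -0.403124
Step 5: Signature = (# positive eigenvalues) - (# negative eigenvalues) = 0

0


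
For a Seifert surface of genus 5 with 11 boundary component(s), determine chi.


chi = 2 - 2g - b
= 2 - 2*5 - 11
= 2 - 10 - 11 = -19

-19


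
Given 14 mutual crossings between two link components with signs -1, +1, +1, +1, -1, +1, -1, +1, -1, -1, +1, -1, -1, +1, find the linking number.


Step 1: Count positive crossings: 7
Step 2: Count negative crossings: 7
Step 3: Sum of signs = 7 - 7 = 0
Step 4: Linking number = sum/2 = 0/2 = 0

0


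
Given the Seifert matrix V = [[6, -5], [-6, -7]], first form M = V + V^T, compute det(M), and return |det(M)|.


Step 1: Form V + V^T where V = [[6, -5], [-6, -7]]
  V^T = [[6, -6], [-5, -7]]
  V + V^T = [[12, -11], [-11, -14]]
Step 2: det(V + V^T) = 12*(-14) - (-11)*(-11)
  = -168 - 121 = -289
Step 3: Knot determinant = |det(V + V^T)| = |-289| = 289

289


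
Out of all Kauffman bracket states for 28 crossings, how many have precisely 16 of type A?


We choose which 16 of 28 crossings get A-smoothings.
C(28, 16) = 28! / (16! * 12!)
= 30421755

30421755


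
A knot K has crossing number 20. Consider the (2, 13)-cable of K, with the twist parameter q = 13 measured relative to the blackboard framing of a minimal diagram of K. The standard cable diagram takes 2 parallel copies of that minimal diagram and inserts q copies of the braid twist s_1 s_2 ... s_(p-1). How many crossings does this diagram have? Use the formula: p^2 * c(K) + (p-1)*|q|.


Step 1: Each of the c(K) crossings of the companion diagram becomes p*p = p^2 crossings among the p parallel strands, and each of the |q| twists s_1 s_2 ... s_(p-1) adds (p-1) crossings.
  Crossings = p^2 * c(K) + (p-1)*|q|
Step 2: = 2^2 * 20 + (2-1)*13
Step 3: = 4*20 + 1*13
Step 4: = 80 + 13 = 93

93


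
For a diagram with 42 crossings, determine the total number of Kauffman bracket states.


Each crossing contributes 2 choices (A-smoothing or B-smoothing).
Total states = 2^42 = 4398046511104

4398046511104


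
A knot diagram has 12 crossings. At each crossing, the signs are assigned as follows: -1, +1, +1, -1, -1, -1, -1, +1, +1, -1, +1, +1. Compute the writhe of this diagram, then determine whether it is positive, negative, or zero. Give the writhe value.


Step 1: Count positive crossings (+1).
Positive crossings: 6
Step 2: Count negative crossings (-1).
Negative crossings: 6
Step 3: Writhe = (positive) - (negative)
w = 6 - 6 = 0
Step 4: |w| = 0, and w is zero

0


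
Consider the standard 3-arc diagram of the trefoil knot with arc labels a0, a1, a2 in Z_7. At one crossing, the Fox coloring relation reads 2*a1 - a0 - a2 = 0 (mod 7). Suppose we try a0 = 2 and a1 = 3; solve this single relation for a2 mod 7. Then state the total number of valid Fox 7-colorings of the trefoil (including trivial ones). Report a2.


Step 1: Apply the given crossing relation 2*a1 - a0 - a2 = 0 (mod 7).
  a2 = 2*a1 - a0 mod 7
  a2 = 2*3 - 2 mod 7
  a2 = 6 - 2 mod 7
  a2 = 4 mod 7 = 4
Step 2: The trefoil has determinant 3.
  Number of Fox p-colorings (p prime) is p^2 if p = 3, else p.
  Since 7 does not divide 3, only trivial (constant) colorings exist.
  (So the trial a0 = 2, a1 = 3 with a0 != a1 does NOT extend to a valid coloring of the whole trefoil: the other two crossing relations require 3*(a1 - a0) = 0 (mod 7), which fails.)
  Total colorings = 7
Step 3: a2 = 4, total Fox 7-colorings = 7

4


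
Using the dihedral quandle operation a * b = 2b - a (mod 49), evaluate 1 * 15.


1 * 15 = 2*15 - 1 mod 49
= 30 - 1 mod 49
= 29 mod 49 = 29

29


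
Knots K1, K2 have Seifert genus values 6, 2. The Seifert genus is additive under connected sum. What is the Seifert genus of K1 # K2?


The Seifert genus is additive under connected sum.
Seifert genus(K1 # K2) = (6) + (2)
= 8

8


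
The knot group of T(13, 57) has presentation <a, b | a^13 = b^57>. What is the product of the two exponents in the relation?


The relation is a^13 = b^57.
Product of exponents = 13 * 57
= 741

741


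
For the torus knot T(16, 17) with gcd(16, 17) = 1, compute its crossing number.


For a torus knot T(p, q) with gcd(p,q)=1,
the crossing number is min(p*(q-1), q*(p-1)).
p*(q-1) = 16*16 = 256
q*(p-1) = 17*15 = 255
min(256, 255) = 255

255


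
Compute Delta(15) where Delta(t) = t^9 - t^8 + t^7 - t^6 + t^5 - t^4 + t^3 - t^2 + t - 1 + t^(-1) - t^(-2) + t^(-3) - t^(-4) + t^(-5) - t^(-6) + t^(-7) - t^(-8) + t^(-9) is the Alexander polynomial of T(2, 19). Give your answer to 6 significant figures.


Substituting t = 15 into Delta(t) = t^9 - t^8 + t^7 - t^6 + t^5 - t^4 + t^3 - t^2 + t - 1 + t^(-1) - t^(-2) + t^(-3) - t^(-4) + t^(-5) - t^(-6) + t^(-7) - t^(-8) + t^(-9):
Term values: (38443359375) + (-2562890625) + (170859375) + (-11390625) + (759375) + (-50625) + (3375) + (-225) + (15) + (-1) + (0.0666667) + (-0.00444444) + (0.000296296) + (-1.97531e-05) + (1.31687e-06) + (-8.77915e-08) + (5.85277e-09) + (-3.90184e-10) + (2.60123e-11)
Sum = 3.604064941e+10
Rounded to 6 significant figures: 3.60406e+10

3.60406e+10


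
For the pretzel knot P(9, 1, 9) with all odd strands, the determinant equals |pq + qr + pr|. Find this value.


Step 1: Compute pq + qr + pr.
pq = 9*1 = 9
qr = 1*9 = 9
pr = 9*9 = 81
pq + qr + pr = 9 + 9 + 81 = 99
Step 2: Take absolute value.
det(P(9,1,9)) = |99| = 99

99


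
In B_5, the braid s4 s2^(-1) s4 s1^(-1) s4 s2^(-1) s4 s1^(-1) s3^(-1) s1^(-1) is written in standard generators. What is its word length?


The word length counts the number of generators (including inverses).
Listing each generator: s4, s2^(-1), s4, s1^(-1), s4, s2^(-1), s4, s1^(-1), s3^(-1), s1^(-1)
There are 10 generators in this braid word.

10


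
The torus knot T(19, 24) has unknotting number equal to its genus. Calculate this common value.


For a torus knot T(p,q), both the unknotting number and genus equal (p-1)(q-1)/2.
= (19-1)(24-1)/2
= 18*23/2
= 414/2 = 207

207


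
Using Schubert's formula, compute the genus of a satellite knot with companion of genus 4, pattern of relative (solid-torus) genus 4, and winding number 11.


Schubert: g(satellite) = g_rel(pattern) + |winding| * g(companion),
where g_rel(pattern) is the genus of the pattern relative to the solid torus.
= 4 + 11 * 4
= 4 + 44 = 48

48


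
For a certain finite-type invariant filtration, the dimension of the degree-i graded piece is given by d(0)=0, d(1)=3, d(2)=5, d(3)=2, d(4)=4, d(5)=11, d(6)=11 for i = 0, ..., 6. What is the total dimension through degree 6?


Total dimension = d(0) + d(1) + ... + d(6)
= 0 + 3 + 5 + 2 + 4 + 11 + 11
= 36

36


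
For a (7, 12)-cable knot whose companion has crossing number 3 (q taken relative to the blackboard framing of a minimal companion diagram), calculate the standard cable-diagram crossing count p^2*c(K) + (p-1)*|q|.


Step 1: Each of the c(K) crossings of the companion diagram becomes p*p = p^2 crossings among the p parallel strands, and each of the |q| twists s_1 s_2 ... s_(p-1) adds (p-1) crossings.
  Crossings = p^2 * c(K) + (p-1)*|q|
Step 2: = 7^2 * 3 + (7-1)*12
Step 3: = 49*3 + 6*12
Step 4: = 147 + 72 = 219

219


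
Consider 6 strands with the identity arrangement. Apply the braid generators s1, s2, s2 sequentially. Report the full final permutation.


Starting with identity [1, 2, 3, 4, 5, 6].
Apply generators in sequence:
  After s1: [2, 1, 3, 4, 5, 6]
  After s2: [2, 3, 1, 4, 5, 6]
  After s2: [2, 1, 3, 4, 5, 6]
Final permutation: [2, 1, 3, 4, 5, 6]

[2, 1, 3, 4, 5, 6]


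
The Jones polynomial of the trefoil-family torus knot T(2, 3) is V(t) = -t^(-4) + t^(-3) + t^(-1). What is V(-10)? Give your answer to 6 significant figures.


Substituting t = -10 into V(t) = -t^(-4) + t^(-3) + t^(-1):
  (-)t^(-4) = -0.0001
  (+)t^(-3) = -0.001
  (+)t^(-1) = -0.1
Sum = (-0.0001) + (-0.001) + (-0.1)
= -0.1011
Rounded to 6 significant figures: -0.1011

-0.1011


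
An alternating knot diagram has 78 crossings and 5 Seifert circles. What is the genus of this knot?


For alternating knots, g = (c - s + 1)/2.
= (78 - 5 + 1)/2
= 74/2 = 37

37


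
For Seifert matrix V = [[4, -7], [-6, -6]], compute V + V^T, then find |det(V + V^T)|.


Step 1: Form V + V^T where V = [[4, -7], [-6, -6]]
  V^T = [[4, -6], [-7, -6]]
  V + V^T = [[8, -13], [-13, -12]]
Step 2: det(V + V^T) = 8*(-12) - (-13)*(-13)
  = -96 - 169 = -265
Step 3: Knot determinant = |det(V + V^T)| = |-265| = 265

265


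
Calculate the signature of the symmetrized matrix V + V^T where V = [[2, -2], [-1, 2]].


Step 1: V + V^T = [[4, -3], [-3, 4]]
Step 2: trace = 8, det = 7
Step 3: Discriminant = 8^2 - 4*7 = 36
Step 4: Eigenvalues: 7, 1
Step 5: Signature = (# positive eigenvalues) - (# negative eigenvalues) = 2

2


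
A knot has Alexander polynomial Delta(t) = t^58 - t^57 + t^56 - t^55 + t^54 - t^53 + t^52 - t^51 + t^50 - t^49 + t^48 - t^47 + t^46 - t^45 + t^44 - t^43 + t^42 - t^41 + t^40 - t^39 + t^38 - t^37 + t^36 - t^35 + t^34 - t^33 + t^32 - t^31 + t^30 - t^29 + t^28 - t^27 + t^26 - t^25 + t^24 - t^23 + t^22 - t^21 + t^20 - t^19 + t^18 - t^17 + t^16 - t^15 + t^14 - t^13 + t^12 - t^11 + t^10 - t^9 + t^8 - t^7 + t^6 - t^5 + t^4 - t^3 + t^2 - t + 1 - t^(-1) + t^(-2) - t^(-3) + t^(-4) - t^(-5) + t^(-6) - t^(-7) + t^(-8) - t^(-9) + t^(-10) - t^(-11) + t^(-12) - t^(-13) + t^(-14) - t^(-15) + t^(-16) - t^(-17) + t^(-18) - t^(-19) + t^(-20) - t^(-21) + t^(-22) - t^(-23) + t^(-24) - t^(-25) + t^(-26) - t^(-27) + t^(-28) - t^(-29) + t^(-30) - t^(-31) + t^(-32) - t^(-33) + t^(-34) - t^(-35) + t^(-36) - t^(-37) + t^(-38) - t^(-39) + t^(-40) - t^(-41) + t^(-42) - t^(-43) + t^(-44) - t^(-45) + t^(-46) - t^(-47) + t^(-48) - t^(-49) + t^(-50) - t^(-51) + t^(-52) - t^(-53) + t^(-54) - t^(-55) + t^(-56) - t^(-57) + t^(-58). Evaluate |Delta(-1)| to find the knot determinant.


Step 1: The polynomial has 117 terms with alternating signs, exponents from 58 down to -58.
Step 2: Substitute t = -1. The i-th term has coefficient (-1)^i and exponent (m-i),
  so its value is (-1)^i * (-1)^(m-i) = (-1)^m = 1 for every i.
Step 3: All 117 terms equal 1, so Delta(-1) = 117 * (1) = 117
Step 4: |Delta(-1)| = 117

117


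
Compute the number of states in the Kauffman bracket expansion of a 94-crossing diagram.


Each crossing contributes 2 choices (A-smoothing or B-smoothing).
Total states = 2^94 = 19807040628566084398385987584

19807040628566084398385987584


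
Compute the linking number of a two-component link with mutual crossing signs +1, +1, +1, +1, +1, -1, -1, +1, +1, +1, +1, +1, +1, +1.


Step 1: Count positive crossings: 12
Step 2: Count negative crossings: 2
Step 3: Sum of signs = 12 - 2 = 10
Step 4: Linking number = sum/2 = 10/2 = 5

5


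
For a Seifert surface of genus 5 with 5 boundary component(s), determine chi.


chi = 2 - 2g - b
= 2 - 2*5 - 5
= 2 - 10 - 5 = -13

-13


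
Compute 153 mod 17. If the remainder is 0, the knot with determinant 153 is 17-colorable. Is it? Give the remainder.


Step 1: A knot is p-colorable if and only if p divides its determinant.
Step 2: Compute 153 mod 17.
153 = 9 * 17 + 0
Step 3: 153 mod 17 = 0
Step 4: The knot is 17-colorable: yes

0


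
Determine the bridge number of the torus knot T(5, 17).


The bridge number of T(p,q) is min(p,q).
min(5, 17) = 5

5


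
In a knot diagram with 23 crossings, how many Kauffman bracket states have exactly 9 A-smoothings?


We choose which 9 of 23 crossings get A-smoothings.
C(23, 9) = 23! / (9! * 14!)
= 817190

817190


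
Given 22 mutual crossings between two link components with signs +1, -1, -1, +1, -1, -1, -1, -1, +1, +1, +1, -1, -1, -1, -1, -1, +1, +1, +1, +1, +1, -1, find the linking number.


Step 1: Count positive crossings: 10
Step 2: Count negative crossings: 12
Step 3: Sum of signs = 10 - 12 = -2
Step 4: Linking number = sum/2 = -2/2 = -1

-1


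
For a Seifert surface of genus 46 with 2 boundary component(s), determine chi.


chi = 2 - 2g - b
= 2 - 2*46 - 2
= 2 - 92 - 2 = -92

-92


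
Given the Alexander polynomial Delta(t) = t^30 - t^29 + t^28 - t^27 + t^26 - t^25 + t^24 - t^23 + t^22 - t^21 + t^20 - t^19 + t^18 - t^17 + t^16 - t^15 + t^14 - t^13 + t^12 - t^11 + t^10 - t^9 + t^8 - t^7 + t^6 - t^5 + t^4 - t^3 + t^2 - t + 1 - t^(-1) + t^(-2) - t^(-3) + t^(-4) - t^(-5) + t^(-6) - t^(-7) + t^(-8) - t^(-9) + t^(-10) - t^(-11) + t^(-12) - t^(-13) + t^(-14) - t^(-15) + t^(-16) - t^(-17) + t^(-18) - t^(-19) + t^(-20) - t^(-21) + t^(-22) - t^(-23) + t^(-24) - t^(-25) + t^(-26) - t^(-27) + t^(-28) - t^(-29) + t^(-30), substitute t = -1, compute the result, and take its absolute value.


Step 1: The polynomial has 61 terms with alternating signs, exponents from 30 down to -30.
Step 2: Substitute t = -1. The i-th term has coefficient (-1)^i and exponent (m-i),
  so its value is (-1)^i * (-1)^(m-i) = (-1)^m = 1 for every i.
Step 3: All 61 terms equal 1, so Delta(-1) = 61 * (1) = 61
Step 4: |Delta(-1)| = 61

61


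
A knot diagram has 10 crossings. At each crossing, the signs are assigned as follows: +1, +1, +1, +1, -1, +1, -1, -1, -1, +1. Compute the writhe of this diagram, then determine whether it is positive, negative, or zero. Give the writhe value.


Step 1: Count positive crossings (+1).
Positive crossings: 6
Step 2: Count negative crossings (-1).
Negative crossings: 4
Step 3: Writhe = (positive) - (negative)
w = 6 - 4 = 2
Step 4: |w| = 2, and w is positive

2


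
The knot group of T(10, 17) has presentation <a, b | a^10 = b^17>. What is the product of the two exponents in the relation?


The relation is a^10 = b^17.
Product of exponents = 10 * 17
= 170

170


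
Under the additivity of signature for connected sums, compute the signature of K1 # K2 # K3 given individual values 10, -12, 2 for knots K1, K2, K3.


The signature is additive under connected sum.
signature(K1 # K2 # K3) = (10) + (-12) + (2)
= 0

0


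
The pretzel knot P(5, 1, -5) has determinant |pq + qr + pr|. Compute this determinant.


Step 1: Compute pq + qr + pr.
pq = 5*1 = 5
qr = 1*(-5) = -5
pr = 5*(-5) = -25
pq + qr + pr = 5 + (-5) + (-25) = -25
Step 2: Take absolute value.
det(P(5,1,-5)) = |-25| = 25

25


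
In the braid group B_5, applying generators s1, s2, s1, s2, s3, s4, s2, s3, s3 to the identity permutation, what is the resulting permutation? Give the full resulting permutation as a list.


Starting with identity [1, 2, 3, 4, 5].
Apply generators in sequence:
  After s1: [2, 1, 3, 4, 5]
  After s2: [2, 3, 1, 4, 5]
  After s1: [3, 2, 1, 4, 5]
  After s2: [3, 1, 2, 4, 5]
  After s3: [3, 1, 4, 2, 5]
  After s4: [3, 1, 4, 5, 2]
  After s2: [3, 4, 1, 5, 2]
  After s3: [3, 4, 5, 1, 2]
  After s3: [3, 4, 1, 5, 2]
Final permutation: [3, 4, 1, 5, 2]

[3, 4, 1, 5, 2]


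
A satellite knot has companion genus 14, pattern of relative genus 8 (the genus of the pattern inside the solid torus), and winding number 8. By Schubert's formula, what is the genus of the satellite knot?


Schubert: g(satellite) = g_rel(pattern) + |winding| * g(companion),
where g_rel(pattern) is the genus of the pattern relative to the solid torus.
= 8 + 8 * 14
= 8 + 112 = 120

120


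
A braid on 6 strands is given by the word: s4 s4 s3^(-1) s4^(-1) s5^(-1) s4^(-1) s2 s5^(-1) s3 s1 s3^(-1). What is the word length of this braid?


The word length counts the number of generators (including inverses).
Listing each generator: s4, s4, s3^(-1), s4^(-1), s5^(-1), s4^(-1), s2, s5^(-1), s3, s1, s3^(-1)
There are 11 generators in this braid word.

11


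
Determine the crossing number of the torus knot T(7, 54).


For a torus knot T(p, q) with gcd(p,q)=1,
the crossing number is min(p*(q-1), q*(p-1)).
p*(q-1) = 7*53 = 371
q*(p-1) = 54*6 = 324
min(371, 324) = 324

324


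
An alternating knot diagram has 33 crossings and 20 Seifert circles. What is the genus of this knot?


For alternating knots, g = (c - s + 1)/2.
= (33 - 20 + 1)/2
= 14/2 = 7

7


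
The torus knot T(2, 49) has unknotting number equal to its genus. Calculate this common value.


For a torus knot T(p,q), both the unknotting number and genus equal (p-1)(q-1)/2.
= (2-1)(49-1)/2
= 1*48/2
= 48/2 = 24

24


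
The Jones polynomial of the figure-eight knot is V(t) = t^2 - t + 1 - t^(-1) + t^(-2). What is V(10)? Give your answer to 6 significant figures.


Substituting t = 10 into V(t) = t^2 - t + 1 - t^(-1) + t^(-2):
  (+)t^(2) = 100
  (-)t^(1) = -10
  (+)t^(0) = 1
  (-)t^(-1) = -0.1
  (+)t^(-2) = 0.01
Sum = (100) + (-10) + (1) + (-0.1) + (0.01)
= 90.91
Rounded to 6 significant figures: 90.91

90.91


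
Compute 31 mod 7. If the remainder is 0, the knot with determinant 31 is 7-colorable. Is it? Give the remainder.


Step 1: A knot is p-colorable if and only if p divides its determinant.
Step 2: Compute 31 mod 7.
31 = 4 * 7 + 3
Step 3: 31 mod 7 = 3
Step 4: The knot is 7-colorable: no

3


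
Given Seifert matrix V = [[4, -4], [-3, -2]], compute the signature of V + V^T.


Step 1: V + V^T = [[8, -7], [-7, -4]]
Step 2: trace = 4, det = -81
Step 3: Discriminant = 4^2 - 4*(-81) = 340
Step 4: Eigenvalues: 11.2195, -7.21954
Step 5: Signature = (# positive eigenvalues) - (# negative eigenvalues) = 0

0


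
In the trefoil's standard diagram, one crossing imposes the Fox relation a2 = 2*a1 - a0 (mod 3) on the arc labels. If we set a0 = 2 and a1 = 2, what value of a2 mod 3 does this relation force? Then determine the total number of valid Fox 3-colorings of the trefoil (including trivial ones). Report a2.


Step 1: Apply the given crossing relation 2*a1 - a0 - a2 = 0 (mod 3).
  a2 = 2*a1 - a0 mod 3
  a2 = 2*2 - 2 mod 3
  a2 = 4 - 2 mod 3
  a2 = 2 mod 3 = 2
Step 2: The trefoil has determinant 3.
  Number of Fox p-colorings (p prime) is p^2 if p = 3, else p.
  Since p = 3 divides det = 3, the trefoil is 3-colorable.
  (Indeed for p = 3 any choice of a0, a1 extends to a valid coloring; the trial (a0, a1, a2) = (2, 2, 2) satisfies all three crossing relations.)
  Total colorings = 3^2 = 9
Step 3: a2 = 2, total Fox 3-colorings = 9

2


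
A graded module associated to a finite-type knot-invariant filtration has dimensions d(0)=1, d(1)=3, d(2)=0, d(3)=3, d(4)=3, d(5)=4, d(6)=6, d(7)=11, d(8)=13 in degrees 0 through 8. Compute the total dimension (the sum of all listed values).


Total dimension = d(0) + d(1) + ... + d(8)
= 1 + 3 + 0 + 3 + 3 + 4 + 6 + 11 + 13
= 44

44


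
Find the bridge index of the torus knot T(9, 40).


The bridge number of T(p,q) is min(p,q).
min(9, 40) = 9

9


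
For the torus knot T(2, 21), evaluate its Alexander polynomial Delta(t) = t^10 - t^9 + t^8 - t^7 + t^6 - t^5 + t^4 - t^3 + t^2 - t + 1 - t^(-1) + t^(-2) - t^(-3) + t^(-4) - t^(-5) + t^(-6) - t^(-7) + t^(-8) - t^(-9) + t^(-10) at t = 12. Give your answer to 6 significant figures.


Substituting t = 12 into Delta(t) = t^10 - t^9 + t^8 - t^7 + t^6 - t^5 + t^4 - t^3 + t^2 - t + 1 - t^(-1) + t^(-2) - t^(-3) + t^(-4) - t^(-5) + t^(-6) - t^(-7) + t^(-8) - t^(-9) + t^(-10):
Term values: (61917364224) + (-5159780352) + (429981696) + (-35831808) + (2985984) + (-248832) + (20736) + (-1728) + (144) + (-12) + (1) + (-0.0833333) + (0.00694444) + (-0.000578704) + (4.82253e-05) + (-4.01878e-06) + (3.34898e-07) + (-2.79082e-08) + (2.32568e-09) + (-1.93807e-10) + (1.61506e-11)
Sum = 5.715449005e+10
Rounded to 6 significant figures: 5.71545e+10

5.71545e+10


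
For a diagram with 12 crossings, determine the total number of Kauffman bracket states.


Each crossing contributes 2 choices (A-smoothing or B-smoothing).
Total states = 2^12 = 4096

4096


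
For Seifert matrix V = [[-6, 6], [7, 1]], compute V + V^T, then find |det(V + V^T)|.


Step 1: Form V + V^T where V = [[-6, 6], [7, 1]]
  V^T = [[-6, 7], [6, 1]]
  V + V^T = [[-12, 13], [13, 2]]
Step 2: det(V + V^T) = (-12)*2 - 13*13
  = -24 - 169 = -193
Step 3: Knot determinant = |det(V + V^T)| = |-193| = 193

193


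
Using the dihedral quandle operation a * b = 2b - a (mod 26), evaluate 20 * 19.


20 * 19 = 2*19 - 20 mod 26
= 38 - 20 mod 26
= 18 mod 26 = 18

18


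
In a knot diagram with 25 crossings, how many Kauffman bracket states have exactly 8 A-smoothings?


We choose which 8 of 25 crossings get A-smoothings.
C(25, 8) = 25! / (8! * 17!)
= 1081575

1081575


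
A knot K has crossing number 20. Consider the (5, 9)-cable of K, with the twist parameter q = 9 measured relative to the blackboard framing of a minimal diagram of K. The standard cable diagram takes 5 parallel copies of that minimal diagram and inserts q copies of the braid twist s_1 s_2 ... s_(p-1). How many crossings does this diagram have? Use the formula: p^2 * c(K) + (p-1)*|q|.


Step 1: Each of the c(K) crossings of the companion diagram becomes p*p = p^2 crossings among the p parallel strands, and each of the |q| twists s_1 s_2 ... s_(p-1) adds (p-1) crossings.
  Crossings = p^2 * c(K) + (p-1)*|q|
Step 2: = 5^2 * 20 + (5-1)*9
Step 3: = 25*20 + 4*9
Step 4: = 500 + 36 = 536

536


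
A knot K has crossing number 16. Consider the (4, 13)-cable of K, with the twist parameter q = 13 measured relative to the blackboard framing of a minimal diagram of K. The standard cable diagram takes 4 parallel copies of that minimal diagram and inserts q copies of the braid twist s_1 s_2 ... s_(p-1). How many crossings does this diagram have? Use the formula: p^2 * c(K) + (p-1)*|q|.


Step 1: Each of the c(K) crossings of the companion diagram becomes p*p = p^2 crossings among the p parallel strands, and each of the |q| twists s_1 s_2 ... s_(p-1) adds (p-1) crossings.
  Crossings = p^2 * c(K) + (p-1)*|q|
Step 2: = 4^2 * 16 + (4-1)*13
Step 3: = 16*16 + 3*13
Step 4: = 256 + 39 = 295

295


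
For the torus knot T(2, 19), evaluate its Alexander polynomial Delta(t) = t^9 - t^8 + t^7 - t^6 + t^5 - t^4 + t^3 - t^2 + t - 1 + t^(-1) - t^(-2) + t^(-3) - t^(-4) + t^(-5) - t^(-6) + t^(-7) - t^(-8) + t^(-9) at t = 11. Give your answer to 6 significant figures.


Substituting t = 11 into Delta(t) = t^9 - t^8 + t^7 - t^6 + t^5 - t^4 + t^3 - t^2 + t - 1 + t^(-1) - t^(-2) + t^(-3) - t^(-4) + t^(-5) - t^(-6) + t^(-7) - t^(-8) + t^(-9):
Term values: (2357947691) + (-214358881) + (19487171) + (-1771561) + (161051) + (-14641) + (1331) + (-121) + (11) + (-1) + (0.0909091) + (-0.00826446) + (0.000751315) + (-6.83013e-05) + (6.20921e-06) + (-5.64474e-07) + (5.13158e-08) + (-4.66507e-09) + (4.24098e-10)
Sum = 2161452050
Rounded to 6 significant figures: 2.16145e+09

2.16145e+09


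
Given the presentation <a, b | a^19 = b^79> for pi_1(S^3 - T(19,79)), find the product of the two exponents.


The relation is a^19 = b^79.
Product of exponents = 19 * 79
= 1501

1501


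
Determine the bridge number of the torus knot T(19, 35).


The bridge number of T(p,q) is min(p,q).
min(19, 35) = 19

19


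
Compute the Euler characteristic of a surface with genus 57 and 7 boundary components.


chi = 2 - 2g - b
= 2 - 2*57 - 7
= 2 - 114 - 7 = -119

-119


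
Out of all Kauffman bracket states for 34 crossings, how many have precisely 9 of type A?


We choose which 9 of 34 crossings get A-smoothings.
C(34, 9) = 34! / (9! * 25!)
= 52451256

52451256


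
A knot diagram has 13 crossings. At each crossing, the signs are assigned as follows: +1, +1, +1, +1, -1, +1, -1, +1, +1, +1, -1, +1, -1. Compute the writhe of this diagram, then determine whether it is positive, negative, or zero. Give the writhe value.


Step 1: Count positive crossings (+1).
Positive crossings: 9
Step 2: Count negative crossings (-1).
Negative crossings: 4
Step 3: Writhe = (positive) - (negative)
w = 9 - 4 = 5
Step 4: |w| = 5, and w is positive

5


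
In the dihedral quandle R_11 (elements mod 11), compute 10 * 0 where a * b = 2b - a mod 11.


10 * 0 = 2*0 - 10 mod 11
= 0 - 10 mod 11
= -10 mod 11 = 1

1


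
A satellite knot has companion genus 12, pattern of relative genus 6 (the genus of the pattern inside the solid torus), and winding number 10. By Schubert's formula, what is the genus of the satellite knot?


Schubert: g(satellite) = g_rel(pattern) + |winding| * g(companion),
where g_rel(pattern) is the genus of the pattern relative to the solid torus.
= 6 + 10 * 12
= 6 + 120 = 126

126


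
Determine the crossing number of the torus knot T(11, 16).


For a torus knot T(p, q) with gcd(p,q)=1,
the crossing number is min(p*(q-1), q*(p-1)).
p*(q-1) = 11*15 = 165
q*(p-1) = 16*10 = 160
min(165, 160) = 160

160


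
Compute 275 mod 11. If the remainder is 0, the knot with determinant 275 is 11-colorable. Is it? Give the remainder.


Step 1: A knot is p-colorable if and only if p divides its determinant.
Step 2: Compute 275 mod 11.
275 = 25 * 11 + 0
Step 3: 275 mod 11 = 0
Step 4: The knot is 11-colorable: yes

0


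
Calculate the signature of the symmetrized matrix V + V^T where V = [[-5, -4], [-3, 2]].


Step 1: V + V^T = [[-10, -7], [-7, 4]]
Step 2: trace = -6, det = -89
Step 3: Discriminant = (-6)^2 - 4*(-89) = 392
Step 4: Eigenvalues: 6.89949, -12.8995
Step 5: Signature = (# positive eigenvalues) - (# negative eigenvalues) = 0

0


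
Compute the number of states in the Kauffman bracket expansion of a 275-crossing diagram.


Each crossing contributes 2 choices (A-smoothing or B-smoothing).
Total states = 2^275 = 60708402882054033466233184588234965832575213720379360039119137804340758912662765568

60708402882054033466233184588234965832575213720379360039119137804340758912662765568


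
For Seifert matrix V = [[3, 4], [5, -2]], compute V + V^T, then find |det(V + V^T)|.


Step 1: Form V + V^T where V = [[3, 4], [5, -2]]
  V^T = [[3, 5], [4, -2]]
  V + V^T = [[6, 9], [9, -4]]
Step 2: det(V + V^T) = 6*(-4) - 9*9
  = -24 - 81 = -105
Step 3: Knot determinant = |det(V + V^T)| = |-105| = 105

105


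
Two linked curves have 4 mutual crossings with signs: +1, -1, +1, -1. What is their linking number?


Step 1: Count positive crossings: 2
Step 2: Count negative crossings: 2
Step 3: Sum of signs = 2 - 2 = 0
Step 4: Linking number = sum/2 = 0/2 = 0

0


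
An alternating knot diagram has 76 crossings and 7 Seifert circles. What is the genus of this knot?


For alternating knots, g = (c - s + 1)/2.
= (76 - 7 + 1)/2
= 70/2 = 35

35


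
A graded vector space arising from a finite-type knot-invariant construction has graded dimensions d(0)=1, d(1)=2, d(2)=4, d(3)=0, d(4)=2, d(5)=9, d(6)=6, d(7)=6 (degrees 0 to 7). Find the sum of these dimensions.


Total dimension = d(0) + d(1) + ... + d(7)
= 1 + 2 + 4 + 0 + 2 + 9 + 6 + 6
= 30

30


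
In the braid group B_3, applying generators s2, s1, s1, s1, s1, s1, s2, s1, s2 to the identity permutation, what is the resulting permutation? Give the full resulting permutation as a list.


Starting with identity [1, 2, 3].
Apply generators in sequence:
  After s2: [1, 3, 2]
  After s1: [3, 1, 2]
  After s1: [1, 3, 2]
  After s1: [3, 1, 2]
  After s1: [1, 3, 2]
  After s1: [3, 1, 2]
  After s2: [3, 2, 1]
  After s1: [2, 3, 1]
  After s2: [2, 1, 3]
Final permutation: [2, 1, 3]

[2, 1, 3]


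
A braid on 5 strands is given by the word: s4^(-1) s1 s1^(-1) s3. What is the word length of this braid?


The word length counts the number of generators (including inverses).
Listing each generator: s4^(-1), s1, s1^(-1), s3
There are 4 generators in this braid word.

4


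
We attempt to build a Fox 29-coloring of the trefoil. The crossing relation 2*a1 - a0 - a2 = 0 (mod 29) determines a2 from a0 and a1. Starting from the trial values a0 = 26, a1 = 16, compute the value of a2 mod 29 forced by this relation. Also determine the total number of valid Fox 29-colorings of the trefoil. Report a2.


Step 1: Apply the given crossing relation 2*a1 - a0 - a2 = 0 (mod 29).
  a2 = 2*a1 - a0 mod 29
  a2 = 2*16 - 26 mod 29
  a2 = 32 - 26 mod 29
  a2 = 6 mod 29 = 6
Step 2: The trefoil has determinant 3.
  Number of Fox p-colorings (p prime) is p^2 if p = 3, else p.
  Since 29 does not divide 3, only trivial (constant) colorings exist.
  (So the trial a0 = 26, a1 = 16 with a0 != a1 does NOT extend to a valid coloring of the whole trefoil: the other two crossing relations require 3*(a1 - a0) = 0 (mod 29), which fails.)
  Total colorings = 29
Step 3: a2 = 6, total Fox 29-colorings = 29

6


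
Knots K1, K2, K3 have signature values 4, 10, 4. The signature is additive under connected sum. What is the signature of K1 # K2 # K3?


The signature is additive under connected sum.
signature(K1 # K2 # K3) = (4) + (10) + (4)
= 18

18


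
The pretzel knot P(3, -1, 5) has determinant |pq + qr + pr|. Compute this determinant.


Step 1: Compute pq + qr + pr.
pq = 3*(-1) = -3
qr = (-1)*5 = -5
pr = 3*5 = 15
pq + qr + pr = -3 + (-5) + 15 = 7
Step 2: Take absolute value.
det(P(3,-1,5)) = |7| = 7

7


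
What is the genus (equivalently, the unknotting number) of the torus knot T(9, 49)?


For a torus knot T(p,q), both the unknotting number and genus equal (p-1)(q-1)/2.
= (9-1)(49-1)/2
= 8*48/2
= 384/2 = 192

192


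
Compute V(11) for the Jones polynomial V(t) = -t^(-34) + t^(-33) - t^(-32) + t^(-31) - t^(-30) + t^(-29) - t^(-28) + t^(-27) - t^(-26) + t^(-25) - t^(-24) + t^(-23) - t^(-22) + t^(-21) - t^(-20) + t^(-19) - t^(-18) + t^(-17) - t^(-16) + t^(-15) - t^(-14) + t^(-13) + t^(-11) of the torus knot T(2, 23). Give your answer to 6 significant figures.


Substituting t = 11 into V(t) = -t^(-34) + t^(-33) - t^(-32) + t^(-31) - t^(-30) + t^(-29) - t^(-28) + t^(-27) - t^(-26) + t^(-25) - t^(-24) + t^(-23) - t^(-22) + t^(-21) - t^(-20) + t^(-19) - t^(-18) + t^(-17) - t^(-16) + t^(-15) - t^(-14) + t^(-13) + t^(-11):
  (-)t^(-34) = -3.91425e-36
  (+)t^(-33) = 4.30568e-35
  (-)t^(-32) = -4.73624e-34
  (+)t^(-31) = 5.20987e-33
  (-)t^(-30) = -5.73086e-32
  (+)t^(-29) = 6.30394e-31
  (-)t^(-28) = -6.93433e-30
  (+)t^(-27) = 7.62777e-29
  (-)t^(-26) = -8.39055e-28
  (+)t^(-25) = 9.2296e-27
  (-)t^(-24) = -1.01526e-25
  (+)t^(-23) = 1.11678e-24
  (-)t^(-22) = -1.22846e-23
  (+)t^(-21) = 1.35131e-22
  (-)t^(-20) = -1.48644e-21
  (+)t^(-19) = 1.63508e-20
  (-)t^(-18) = -1.79859e-19
  (+)t^(-17) = 1.97845e-18
  (-)t^(-16) = -2.17629e-17
  (+)t^(-15) = 2.39392e-16
  (-)t^(-14) = -2.63331e-15
  (+)t^(-13) = 2.89664e-14
  (+)t^(-11) = 3.50494e-12
Sum = (-3.91425e-36) + (4.30568e-35) + (-4.73624e-34) + (5.20987e-33) + (-5.73086e-32) + (6.30394e-31) + (-6.93433e-30) + (7.62777e-29) + (-8.39055e-28) + (9.2296e-27) + (-1.01526e-25) + (1.11678e-24) + (-1.22846e-23) + (1.35131e-22) + (-1.48644e-21) + (1.63508e-20) + (-1.79859e-19) + (1.97845e-18) + (-2.17629e-17) + (2.39392e-16) + (-2.63331e-15) + (2.89664e-14) + (3.50494e-12)
= 3.531491563e-12
Rounded to 6 significant figures: 3.53149e-12

3.53149e-12


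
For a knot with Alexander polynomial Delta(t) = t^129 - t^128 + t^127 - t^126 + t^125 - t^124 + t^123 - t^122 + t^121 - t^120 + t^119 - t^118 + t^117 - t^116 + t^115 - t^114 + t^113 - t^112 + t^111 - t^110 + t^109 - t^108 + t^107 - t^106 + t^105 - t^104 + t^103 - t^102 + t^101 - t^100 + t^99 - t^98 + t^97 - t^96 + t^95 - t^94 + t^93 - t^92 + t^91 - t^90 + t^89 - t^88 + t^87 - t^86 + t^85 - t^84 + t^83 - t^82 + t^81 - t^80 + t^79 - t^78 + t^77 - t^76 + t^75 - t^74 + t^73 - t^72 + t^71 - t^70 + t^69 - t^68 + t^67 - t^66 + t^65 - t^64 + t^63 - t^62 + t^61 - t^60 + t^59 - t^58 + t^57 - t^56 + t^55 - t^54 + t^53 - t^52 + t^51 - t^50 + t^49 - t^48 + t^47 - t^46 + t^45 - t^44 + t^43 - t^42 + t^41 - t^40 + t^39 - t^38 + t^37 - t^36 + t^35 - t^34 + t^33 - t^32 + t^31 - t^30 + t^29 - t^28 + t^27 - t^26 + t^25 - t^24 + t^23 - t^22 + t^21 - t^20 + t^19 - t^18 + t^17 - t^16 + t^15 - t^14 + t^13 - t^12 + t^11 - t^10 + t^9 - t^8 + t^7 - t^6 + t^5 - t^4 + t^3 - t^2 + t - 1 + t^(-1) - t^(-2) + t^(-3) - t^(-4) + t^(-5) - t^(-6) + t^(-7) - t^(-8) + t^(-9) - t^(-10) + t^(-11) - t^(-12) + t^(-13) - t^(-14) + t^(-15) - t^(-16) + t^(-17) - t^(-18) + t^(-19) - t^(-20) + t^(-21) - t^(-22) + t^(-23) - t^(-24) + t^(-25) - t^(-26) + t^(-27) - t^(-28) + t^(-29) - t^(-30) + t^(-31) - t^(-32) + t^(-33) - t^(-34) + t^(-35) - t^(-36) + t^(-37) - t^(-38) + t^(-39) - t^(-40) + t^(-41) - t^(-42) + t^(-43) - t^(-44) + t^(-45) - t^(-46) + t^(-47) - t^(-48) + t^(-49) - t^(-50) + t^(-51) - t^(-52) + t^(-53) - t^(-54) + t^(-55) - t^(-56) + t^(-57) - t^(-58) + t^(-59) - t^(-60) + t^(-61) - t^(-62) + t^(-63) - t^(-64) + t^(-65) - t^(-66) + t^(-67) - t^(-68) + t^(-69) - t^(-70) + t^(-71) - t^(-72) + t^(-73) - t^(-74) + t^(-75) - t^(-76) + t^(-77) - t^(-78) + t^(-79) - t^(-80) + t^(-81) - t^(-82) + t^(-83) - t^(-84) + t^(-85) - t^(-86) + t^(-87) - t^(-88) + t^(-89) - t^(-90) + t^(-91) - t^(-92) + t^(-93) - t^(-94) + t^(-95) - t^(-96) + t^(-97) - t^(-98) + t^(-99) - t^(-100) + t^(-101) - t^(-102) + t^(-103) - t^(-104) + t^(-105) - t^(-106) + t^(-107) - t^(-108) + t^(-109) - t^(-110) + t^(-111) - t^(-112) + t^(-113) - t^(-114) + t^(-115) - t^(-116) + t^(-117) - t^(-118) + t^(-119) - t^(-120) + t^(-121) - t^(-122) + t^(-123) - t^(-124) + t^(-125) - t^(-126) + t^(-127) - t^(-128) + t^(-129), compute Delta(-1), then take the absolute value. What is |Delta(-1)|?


Step 1: The polynomial has 259 terms with alternating signs, exponents from 129 down to -129.
Step 2: Substitute t = -1. The i-th term has coefficient (-1)^i and exponent (m-i),
  so its value is (-1)^i * (-1)^(m-i) = (-1)^m = -1 for every i.
Step 3: All 259 terms equal -1, so Delta(-1) = 259 * (-1) = -259
Step 4: |Delta(-1)| = 259

259


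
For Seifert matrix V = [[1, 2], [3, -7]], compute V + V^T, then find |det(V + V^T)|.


Step 1: Form V + V^T where V = [[1, 2], [3, -7]]
  V^T = [[1, 3], [2, -7]]
  V + V^T = [[2, 5], [5, -14]]
Step 2: det(V + V^T) = 2*(-14) - 5*5
  = -28 - 25 = -53
Step 3: Knot determinant = |det(V + V^T)| = |-53| = 53

53


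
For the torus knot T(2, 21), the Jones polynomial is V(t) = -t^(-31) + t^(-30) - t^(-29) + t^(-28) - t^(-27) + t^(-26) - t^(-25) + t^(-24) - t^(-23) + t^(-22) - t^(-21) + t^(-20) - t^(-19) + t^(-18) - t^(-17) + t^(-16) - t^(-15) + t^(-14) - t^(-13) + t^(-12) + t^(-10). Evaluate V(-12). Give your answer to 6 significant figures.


Substituting t = -12 into V(t) = -t^(-31) + t^(-30) - t^(-29) + t^(-28) - t^(-27) + t^(-26) - t^(-25) + t^(-24) - t^(-23) + t^(-22) - t^(-21) + t^(-20) - t^(-19) + t^(-18) - t^(-17) + t^(-16) - t^(-15) + t^(-14) - t^(-13) + t^(-12) + t^(-10):
  (-)t^(-31) = 3.5106e-34
  (+)t^(-30) = 4.21272e-33
  (-)t^(-29) = 5.05526e-32
  (+)t^(-28) = 6.06632e-31
  (-)t^(-27) = 7.27958e-30
  (+)t^(-26) = 8.7355e-29
  (-)t^(-25) = 1.04826e-27
  (+)t^(-24) = 1.25791e-26
  (-)t^(-23) = 1.50949e-25
  (+)t^(-22) = 1.81139e-24
  (-)t^(-21) = 2.17367e-23
  (+)t^(-20) = 2.60841e-22
  (-)t^(-19) = 3.13009e-21
  (+)t^(-18) = 3.7561e-20
  (-)t^(-17) = 4.50732e-19
  (+)t^(-16) = 5.40879e-18
  (-)t^(-15) = 6.49055e-17
  (+)t^(-14) = 7.78866e-16
  (-)t^(-13) = 9.34639e-15
  (+)t^(-12) = 1.12157e-13
  (+)t^(-10) = 1.61506e-11
Sum = (3.5106e-34) + (4.21272e-33) + (5.05526e-32) + (6.06632e-31) + (7.27958e-30) + (8.7355e-29) + (1.04826e-27) + (1.25791e-26) + (1.50949e-25) + (1.81139e-24) + (2.17367e-23) + (2.60841e-22) + (3.13009e-21) + (3.7561e-20) + (4.50732e-19) + (5.40879e-18) + (6.49055e-17) + (7.78866e-16) + (9.34639e-15) + (1.12157e-13) + (1.61506e-11)
= 1.6272911e-11
Rounded to 6 significant figures: 1.62729e-11

1.62729e-11
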